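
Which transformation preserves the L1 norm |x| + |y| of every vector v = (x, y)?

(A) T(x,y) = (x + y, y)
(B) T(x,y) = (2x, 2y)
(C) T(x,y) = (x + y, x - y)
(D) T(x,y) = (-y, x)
D

A transformation preserves a norm if ||T(v)|| = ||v|| for every v; a single vector where the norm changes rules an option out.

(A) T(x,y) = (x + y, y): v = (0, 1) has norm |0| + |1| = 1, but T(v) = (1, 1) has norm 2 -- not preserved.
(B) T(x,y) = (2x, 2y): v = (1, 0) has norm |1| + |0| = 1, but T(v) = (2, 0) has norm 2 -- not preserved.
(C) T(x,y) = (x + y, x - y): v = (1, 0) has norm |1| + |0| = 1, but T(v) = (1, 1) has norm 2 -- not preserved.
(D) T(x,y) = (-y, x): preserves the norm -- it only permutes the coordinates and/or flips signs, which leaves |x| + |y| unchanged.

Therefore the answer is (D).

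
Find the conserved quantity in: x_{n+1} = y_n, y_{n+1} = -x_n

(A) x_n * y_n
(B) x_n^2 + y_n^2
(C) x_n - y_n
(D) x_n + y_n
B

For the recurrence x_{n+1} = y_n, y_{n+1} = -x_n:

x_{n+1}^2 + y_{n+1}^2 = y_n^2 + (-x_n)^2 = x_n^2 + y_n^2
The sum of squares is conserved (like energy in a harmonic oscillator).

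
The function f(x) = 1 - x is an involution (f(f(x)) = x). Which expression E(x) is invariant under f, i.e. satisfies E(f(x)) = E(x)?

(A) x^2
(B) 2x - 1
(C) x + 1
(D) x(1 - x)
D

Replace x by f(x) = 1 - x in each option and simplify. As a quick numerical cross-check, also compare E(4) with E(f(4)) = E(-3).

(A) x^2  ->  (1 - x)^2 = (x - 1)^2; check: E(4) = 16 but E(-3) = 9.   [not invariant]
(B) 2x - 1  ->  2(1 - x) - 1 = 1 - 2x; check: E(4) = 7 but E(-3) = -7.   [not invariant]
(C) x + 1  ->  (1 - x) + 1 = 2 - x; check: E(4) = 5 but E(-3) = -2.   [not invariant]
(D) x(1 - x)  ->  (1 - x)(1 - (1 - x)), which simplifies back to x(1 - x); check: E(4) = -12, E(-3) = -12.   [invariant]

Only (D) is unchanged. E is symmetric under swapping x with f(x) = 1 - x, which is exactly what an involution does.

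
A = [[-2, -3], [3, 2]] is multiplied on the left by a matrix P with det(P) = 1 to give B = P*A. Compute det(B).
5

By the multiplicative property of determinants, det(B) = det(P*A) = det(P) * det(A) = det(A),
so the determinant is invariant under multiplication by any determinant-1 matrix; we just need det(A).

det(A) = (-2)(2) - (-3)(3) = -4 - (-9) = 5

Therefore det(B) = 1 * 5 = 5.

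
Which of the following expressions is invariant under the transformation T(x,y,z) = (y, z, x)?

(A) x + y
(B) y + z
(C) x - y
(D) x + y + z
D

Apply T(x,y,z) = (y, z, x) to each option, i.e. replace (x, y, z) by the transformed coordinates.
Substitute the transformed coordinates into each option and compare with the original:
(A) x + y  ->  (y) + (z) = y + z   [differs from x + y: not invariant]
(B) y + z  ->  (z) + (x) = x + z   [differs from y + z: not invariant]
(C) x - y  ->  (y) - (z) = y - z   [differs from x - y: not invariant]
(D) x + y + z  ->  (y) + (z) + (x) = x + y + z   [equals x + y + z: invariant]

Only option (D), x + y + z, is unchanged by the transformation.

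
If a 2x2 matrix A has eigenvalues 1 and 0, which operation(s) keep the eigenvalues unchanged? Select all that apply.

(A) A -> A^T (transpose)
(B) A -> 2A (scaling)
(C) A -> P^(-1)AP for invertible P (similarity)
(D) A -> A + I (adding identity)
A and C

Eigenvalues are preserved by:
1. Similarity transformations: A -> P^(-1)AP (same characteristic polynomial)
2. Transpose: A^T has the same eigenvalues as A

Eigenvalues are NOT preserved by:
- Adding identity: eigenvalues become 1+1, 0+1
- Scaling: eigenvalues become 2, 0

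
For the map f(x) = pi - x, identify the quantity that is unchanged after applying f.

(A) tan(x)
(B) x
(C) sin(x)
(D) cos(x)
C

For f(x) = pi - x:
sin(pi - x) = sin(x), so sine is invariant under this transformation.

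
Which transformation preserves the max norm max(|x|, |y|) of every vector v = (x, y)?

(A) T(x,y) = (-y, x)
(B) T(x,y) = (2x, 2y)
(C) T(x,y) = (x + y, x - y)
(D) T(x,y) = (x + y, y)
A

A transformation preserves a norm if ||T(v)|| = ||v|| for every v; a single vector where the norm changes rules an option out.

(A) T(x,y) = (-y, x): preserves the norm -- it only permutes the coordinates and/or flips signs, which leaves max(|x|, |y|) unchanged.
(B) T(x,y) = (2x, 2y): v = (1, 0) has norm max(|1|, |0|) = 1, but T(v) = (2, 0) has norm 2 -- not preserved.
(C) T(x,y) = (x + y, x - y): v = (1, 1) has norm max(|1|, |1|) = 1, but T(v) = (2, 0) has norm 2 -- not preserved.
(D) T(x,y) = (x + y, y): v = (1, 1) has norm max(|1|, |1|) = 1, but T(v) = (2, 1) has norm 2 -- not preserved.

Therefore the answer is (A).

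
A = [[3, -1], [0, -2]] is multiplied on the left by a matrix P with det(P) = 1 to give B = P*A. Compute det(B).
-6

By the multiplicative property of determinants, det(B) = det(P*A) = det(P) * det(A) = det(A),
so the determinant is invariant under multiplication by any determinant-1 matrix; we just need det(A).

det(A) = (3)(-2) - (-1)(0) = -6 - 0 = -6

Therefore det(B) = 1 * (-6) = -6.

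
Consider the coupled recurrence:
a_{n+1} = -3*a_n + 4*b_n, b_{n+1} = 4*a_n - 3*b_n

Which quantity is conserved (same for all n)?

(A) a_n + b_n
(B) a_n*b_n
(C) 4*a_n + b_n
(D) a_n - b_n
A

Replace a_n by a_{n+1} = -3*a_n + 4*b_n and b_n by b_{n+1} = 4*a_n - 3*b_n in each option and simplify:
(A) a_n + b_n  ->  (-3*a_n + 4*b_n) + (4*a_n - 3*b_n) = a_n + b_n   [conserved]
(B) a_n*b_n  ->  (-3*a_n + 4*b_n)*(4*a_n - 3*b_n) = -12*a_n^2 + 25*a_n*b_n - 12*b_n^2   [not conserved]
(C) 4*a_n + b_n  ->  4*(-3*a_n + 4*b_n) + (4*a_n - 3*b_n) = -8*a_n + 13*b_n   [not conserved]
(D) a_n - b_n  ->  (-3*a_n + 4*b_n) - (4*a_n - 3*b_n) = -7*a_n + 7*b_n   [not conserved]

Only (A) a_n + b_n returns to itself after one step, so it is the conserved quantity.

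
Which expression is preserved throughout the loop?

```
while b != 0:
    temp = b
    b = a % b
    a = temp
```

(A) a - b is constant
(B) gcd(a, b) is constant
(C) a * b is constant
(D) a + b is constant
B

A loop invariant must hold before the first iteration and be re-established by every execution of the body.

(B) gcd(a, b) is constant: One iteration replaces (a, b) by (b, a mod b). Since a mod b = a - q*b for an integer q, any common divisor of a and b divides b and a mod b, and conversely; hence gcd(b, a mod b) = gcd(a, b). For instance (14, 10) -> (10, 4) keeps gcd = 2. At exit b = 0 and a = gcd of the original inputs.

The other options fail:
(A) a - b is constant: e.g. (a, b) = (14, 10) -> (10, 4): the difference goes from 4 to 6.
(C) a * b is constant: e.g. (a, b) = (14, 10) -> (10, 4): the product goes from 140 to 40.
(D) a + b is constant: e.g. (a, b) = (14, 10) -> (10, 4): the sum goes from 24 to 14.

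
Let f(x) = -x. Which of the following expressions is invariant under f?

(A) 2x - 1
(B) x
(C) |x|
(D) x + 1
C

For f(x) = -x:
Applying f replaces x by -x. Since |-x| = |x|, the absolute value is unchanged by f, whereas x -> -x, 2x - 1 -> -2x - 1 and x + 1 -> -x + 1 all change.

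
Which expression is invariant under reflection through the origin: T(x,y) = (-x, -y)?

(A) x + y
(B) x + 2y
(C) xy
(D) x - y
C

The map is reflection through the origin: T(x,y) = (-x, -y).
Substitute the transformed coordinates into each option and compare with the original:
(A) x + y  ->  (-x) + (-y) = -x - y   [differs from x + y: not invariant]
(B) x + 2y  ->  (-x) + 2(-y) = -x - 2y   [differs from x + 2y: not invariant]
(C) xy  ->  (-x)(-y) = xy   [equals xy: invariant]
(D) x - y  ->  (-x) - (-y) = -x + y   [differs from x - y: not invariant]

Only option (C), xy, is unchanged by the transformation.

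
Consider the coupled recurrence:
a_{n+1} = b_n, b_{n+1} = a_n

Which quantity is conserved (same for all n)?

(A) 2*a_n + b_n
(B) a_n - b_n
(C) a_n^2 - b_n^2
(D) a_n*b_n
D

Replace a_n by a_{n+1} = b_n and b_n by b_{n+1} = a_n in each option and simplify:
(A) 2*a_n + b_n  ->  2*(b_n) + (a_n) = a_n + 2*b_n   [not conserved]
(B) a_n - b_n  ->  (b_n) - (a_n) = -a_n + b_n   [not conserved]
(C) a_n^2 - b_n^2  ->  (b_n)^2 - (a_n)^2 = -a_n^2 + b_n^2   [not conserved]
(D) a_n*b_n  ->  (b_n)*(a_n) = a_n*b_n   [conserved]

Only (D) a_n*b_n returns to itself after one step, so it is the conserved quantity.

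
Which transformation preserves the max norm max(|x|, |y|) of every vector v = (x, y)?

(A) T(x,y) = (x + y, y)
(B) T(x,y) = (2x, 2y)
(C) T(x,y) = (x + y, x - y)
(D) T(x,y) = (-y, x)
D

A transformation preserves a norm if ||T(v)|| = ||v|| for every v; a single vector where the norm changes rules an option out.

(A) T(x,y) = (x + y, y): v = (1, 1) has norm max(|1|, |1|) = 1, but T(v) = (2, 1) has norm 2 -- not preserved.
(B) T(x,y) = (2x, 2y): v = (1, 0) has norm max(|1|, |0|) = 1, but T(v) = (2, 0) has norm 2 -- not preserved.
(C) T(x,y) = (x + y, x - y): v = (1, 1) has norm max(|1|, |1|) = 1, but T(v) = (2, 0) has norm 2 -- not preserved.
(D) T(x,y) = (-y, x): preserves the norm -- it only permutes the coordinates and/or flips signs, which leaves max(|x|, |y|) unchanged.

Therefore the answer is (D).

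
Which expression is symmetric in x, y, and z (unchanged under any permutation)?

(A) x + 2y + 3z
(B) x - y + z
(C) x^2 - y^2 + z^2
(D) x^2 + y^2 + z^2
D

A symmetric expression is unchanged when the variables are permuted; here the transformation to test is the swap (x, y) -> (y, x).
A symmetric expression must survive every permutation; the single swap x <-> y already eliminates the distractors, and the keyed expression is also unchanged by x <-> z and y <-> z (each variable enters it in exactly the same way).
Substitute the transformed coordinates into each option and compare with the original:
(A) x + 2y + 3z  ->  (y) + 2(x) + 3z = 2x + y + 3z   [differs from x + 2y + 3z: not invariant]
(B) x - y + z  ->  (y) - (x) + z = -x + y + z   [differs from x - y + z: not invariant]
(C) x^2 - y^2 + z^2  ->  (y)^2 - (x)^2 + z^2 = -x^2 + y^2 + z^2   [differs from x^2 - y^2 + z^2: not invariant]
(D) x^2 + y^2 + z^2  ->  (y)^2 + (x)^2 + z^2 = x^2 + y^2 + z^2   [equals x^2 + y^2 + z^2: invariant]

Only option (D), x^2 + y^2 + z^2, is unchanged by the transformation.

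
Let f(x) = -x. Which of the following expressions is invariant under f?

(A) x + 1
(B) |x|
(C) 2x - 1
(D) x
B

For f(x) = -x:
Applying f replaces x by -x. Since |-x| = |x|, the absolute value is unchanged by f, whereas x -> -x, 2x - 1 -> -2x - 1 and x + 1 -> -x + 1 all change.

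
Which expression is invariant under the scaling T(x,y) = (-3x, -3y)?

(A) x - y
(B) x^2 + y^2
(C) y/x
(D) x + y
C

Under the uniform scaling T(x,y) = (-3x, -3y):
Substitute the transformed coordinates into each option and compare with the original:
(A) x - y  ->  (-3x) - (-3y) = -3x + 3y   [differs from x - y: not invariant]
(B) x^2 + y^2  ->  (-3x)^2 + (-3y)^2 = 9x^2 + 9y^2   [differs from x^2 + y^2: not invariant]
(C) y/x  ->  (-3y)/(-3x) = y/x   [equals y/x: invariant]
(D) x + y  ->  (-3x) + (-3y) = -3x - 3y   [differs from x + y: not invariant]

Only option (C), y/x, is unchanged by the transformation.
The common factor -3 cancels in a ratio of coordinates, while sums, products and sums of squares pick up factors of -3 or 9.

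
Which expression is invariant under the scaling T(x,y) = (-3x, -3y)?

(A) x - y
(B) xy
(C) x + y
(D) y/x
D

Under the uniform scaling T(x,y) = (-3x, -3y):
Substitute the transformed coordinates into each option and compare with the original:
(A) x - y  ->  (-3x) - (-3y) = -3x + 3y   [differs from x - y: not invariant]
(B) xy  ->  (-3x)(-3y) = 9xy   [differs from xy: not invariant]
(C) x + y  ->  (-3x) + (-3y) = -3x - 3y   [differs from x + y: not invariant]
(D) y/x  ->  (-3y)/(-3x) = y/x   [equals y/x: invariant]

Only option (D), y/x, is unchanged by the transformation.
The common factor -3 cancels in a ratio of coordinates, while sums, products and sums of squares pick up factors of -3 or 9.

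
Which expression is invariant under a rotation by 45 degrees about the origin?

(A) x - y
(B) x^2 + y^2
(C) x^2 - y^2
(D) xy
B

A rotation by 45 degrees sends (x, y) to (sqrt(2)x/2 - sqrt(2)y/2, sqrt(2)x/2 + sqrt(2)y/2).
Substitute the transformed coordinates into each option and compare with the original:
(A) x - y  ->  (sqrt(2)x/2 - sqrt(2)y/2) - (sqrt(2)x/2 + sqrt(2)y/2) = -sqrt(2)y   [differs from x - y: not invariant]
(B) x^2 + y^2  ->  (sqrt(2)x/2 - sqrt(2)y/2)^2 + (sqrt(2)x/2 + sqrt(2)y/2)^2 = x^2 + y^2   [equals x^2 + y^2: invariant]
(C) x^2 - y^2  ->  (sqrt(2)x/2 - sqrt(2)y/2)^2 - (sqrt(2)x/2 + sqrt(2)y/2)^2 = -2xy   [differs from x^2 - y^2: not invariant]
(D) xy  ->  (sqrt(2)x/2 - sqrt(2)y/2)(sqrt(2)x/2 + sqrt(2)y/2) = x^2/2 - y^2/2   [differs from xy: not invariant]

Only option (B), x^2 + y^2, is unchanged by the transformation.
Geometrically, x^2 + y^2 is the squared distance from the origin, which every rotation about the origin preserves.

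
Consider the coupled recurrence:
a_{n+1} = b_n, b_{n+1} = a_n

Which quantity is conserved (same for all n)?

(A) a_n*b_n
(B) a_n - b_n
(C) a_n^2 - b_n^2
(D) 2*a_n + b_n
A

Replace a_n by a_{n+1} = b_n and b_n by b_{n+1} = a_n in each option and simplify:
(A) a_n*b_n  ->  (b_n)*(a_n) = a_n*b_n   [conserved]
(B) a_n - b_n  ->  (b_n) - (a_n) = -a_n + b_n   [not conserved]
(C) a_n^2 - b_n^2  ->  (b_n)^2 - (a_n)^2 = -a_n^2 + b_n^2   [not conserved]
(D) 2*a_n + b_n  ->  2*(b_n) + (a_n) = a_n + 2*b_n   [not conserved]

Only (A) a_n*b_n returns to itself after one step, so it is the conserved quantity.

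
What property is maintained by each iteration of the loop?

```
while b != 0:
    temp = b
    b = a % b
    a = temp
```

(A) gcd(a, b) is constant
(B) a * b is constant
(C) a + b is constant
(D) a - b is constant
A

A loop invariant must hold before the first iteration and be re-established by every execution of the body.

(A) gcd(a, b) is constant: One iteration replaces (a, b) by (b, a mod b). Since a mod b = a - q*b for an integer q, any common divisor of a and b divides b and a mod b, and conversely; hence gcd(b, a mod b) = gcd(a, b). For instance (23, 7) -> (7, 2) keeps gcd = 1. At exit b = 0 and a = gcd of the original inputs.

The other options fail:
(B) a * b is constant: e.g. (a, b) = (23, 7) -> (7, 2): the product goes from 161 to 14.
(C) a + b is constant: e.g. (a, b) = (23, 7) -> (7, 2): the sum goes from 30 to 9.
(D) a - b is constant: e.g. (a, b) = (23, 7) -> (7, 2): the difference goes from 16 to 5.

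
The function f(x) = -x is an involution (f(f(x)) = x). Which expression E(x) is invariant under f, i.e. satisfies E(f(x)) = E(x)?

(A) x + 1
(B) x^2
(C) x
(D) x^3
B

Replace x by f(x) = -x in each option and simplify. As a quick numerical cross-check, also compare E(5) with E(f(5)) = E(-5).

(A) x + 1  ->  (-x) + 1 = 1 - x; check: E(5) = 6 but E(-5) = -4.   [not invariant]
(B) x^2  ->  (-x)^2, which simplifies back to x^2; check: E(5) = 25, E(-5) = 25.   [invariant]
(C) x  ->  (-x) = -x; check: E(5) = 5 but E(-5) = -5.   [not invariant]
(D) x^3  ->  (-x)^3 = -x^3; check: E(5) = 125 but E(-5) = -125.   [not invariant]

Only (B) is unchanged. E is symmetric under swapping x with f(x) = -x, which is exactly what an involution does.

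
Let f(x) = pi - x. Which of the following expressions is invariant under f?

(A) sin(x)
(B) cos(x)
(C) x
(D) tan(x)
A

For f(x) = pi - x:
sin(pi - x) = sin(x), so sine is invariant under this transformation.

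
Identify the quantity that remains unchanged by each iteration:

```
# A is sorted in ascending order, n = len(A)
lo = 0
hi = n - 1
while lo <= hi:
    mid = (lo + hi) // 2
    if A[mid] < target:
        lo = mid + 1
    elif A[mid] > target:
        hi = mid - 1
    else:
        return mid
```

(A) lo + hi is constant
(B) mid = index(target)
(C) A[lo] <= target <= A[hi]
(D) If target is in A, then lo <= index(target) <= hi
D

A loop invariant must hold before the first iteration and be re-established by every execution of the body.

(D) If target is in A, then lo <= index(target) <= hi: Before the loop [lo, hi] = [0, n-1] covers every index. When A[mid] < target, sortedness puts target strictly to the right of mid, so setting lo = mid + 1 keeps index(target) in [lo, hi]; symmetrically for hi = mid - 1. Hence 'if target is in A then lo <= index(target) <= hi' holds after every iteration, and when lo > hi it proves target is absent.

The other options fail:
(A) lo + hi is constant: each iteration moves exactly one of lo, hi, so lo + hi changes (e.g. 0 + (n-1) becomes (mid+1) + (n-1)).
(B) mid = index(target): mid is just the current probe; it equals index(target) only on the iteration that returns.
(C) A[lo] <= target <= A[hi]: fails when target is not in A (e.g. target < A[0] already violates it before the loop), so it is not maintained in general.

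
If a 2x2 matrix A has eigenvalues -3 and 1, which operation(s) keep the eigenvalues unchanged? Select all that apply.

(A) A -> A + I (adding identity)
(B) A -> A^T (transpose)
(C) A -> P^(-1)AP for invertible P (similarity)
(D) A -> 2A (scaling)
B and C

Eigenvalues are preserved by:
1. Similarity transformations: A -> P^(-1)AP (same characteristic polynomial)
2. Transpose: A^T has the same eigenvalues as A

Eigenvalues are NOT preserved by:
- Adding identity: eigenvalues become -3+1, 1+1
- Scaling: eigenvalues become -6, 2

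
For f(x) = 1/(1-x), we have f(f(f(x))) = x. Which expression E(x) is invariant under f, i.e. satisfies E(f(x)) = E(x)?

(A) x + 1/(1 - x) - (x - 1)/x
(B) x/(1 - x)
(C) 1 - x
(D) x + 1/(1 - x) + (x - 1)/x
D

Replace x by f(x) = 1/(1 - x) in each option and simplify. As a quick numerical cross-check, also compare E(5) with E(f(5)) = E(-1/4).

(A) x + 1/(1 - x) - (x - 1)/x  ->  (1/(1 - x)) + 1/(1 - (1/(1 - x))) - ((1/(1 - x)) - 1)/(1/(1 - x)) = (x^2(1 - x) - x + (x - 1)^2)/(x(x - 1)); check: E(5) = 79/20 but E(-1/4) = -89/20.   [not invariant]
(B) x/(1 - x)  ->  (1/(1 - x))/(1 - (1/(1 - x))) = -1/x; check: E(5) = -5/4 but E(-1/4) = -1/5.   [not invariant]
(C) 1 - x  ->  1 - (1/(1 - x)) = x/(x - 1); check: E(5) = -4 but E(-1/4) = 5/4.   [not invariant]
(D) x + 1/(1 - x) + (x - 1)/x  ->  (1/(1 - x)) + 1/(1 - (1/(1 - x))) + ((1/(1 - x)) - 1)/(1/(1 - x)), which simplifies back to x + 1/(1 - x) + (x - 1)/x; check: E(5) = 111/20, E(-1/4) = 111/20.   [invariant]

Only (D) is unchanged. Indeed f(f(x)) = 1/(1 - 1/(1-x)) = (1-x)/(-x) = (x-1)/x, so E(x) = x + f(x) + f(f(x)) is the sum over the whole 3-cycle; applying f just permutes the three terms cyclically (x -> f(x) -> f(f(x)) -> x), leaving the sum unchanged.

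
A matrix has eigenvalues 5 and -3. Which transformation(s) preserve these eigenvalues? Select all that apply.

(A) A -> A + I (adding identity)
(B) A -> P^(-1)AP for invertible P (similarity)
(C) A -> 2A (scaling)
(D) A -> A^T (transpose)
B and D

Eigenvalues are preserved by:
1. Similarity transformations: A -> P^(-1)AP (same characteristic polynomial)
2. Transpose: A^T has the same eigenvalues as A

Eigenvalues are NOT preserved by:
- Adding identity: eigenvalues become 5+1, -3+1
- Scaling: eigenvalues become 10, -6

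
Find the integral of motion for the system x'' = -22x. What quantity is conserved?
E = (x')^2 + 22x^2

Multiply the equation by x':
x' * x'' = -22x * x'
The left side is d/dt[(x')^2/2] and the right side is d/dt[-22x^2/2], so
d/dt[(x')^2/2 + 22x^2/2] = 0, i.e. (x')^2/2 + 22x^2/2 = constant.
Multiplying by 2, the integral of motion is E = (x')^2 + 22x^2.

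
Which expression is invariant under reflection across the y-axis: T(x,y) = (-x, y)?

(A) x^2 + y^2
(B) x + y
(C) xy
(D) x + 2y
A

The map is reflection across the y-axis: T(x,y) = (-x, y).
Substitute the transformed coordinates into each option and compare with the original:
(A) x^2 + y^2  ->  (-x)^2 + (y)^2 = x^2 + y^2   [equals x^2 + y^2: invariant]
(B) x + y  ->  (-x) + (y) = -x + y   [differs from x + y: not invariant]
(C) xy  ->  (-x)(y) = -xy   [differs from xy: not invariant]
(D) x + 2y  ->  (-x) + 2(y) = -x + 2y   [differs from x + 2y: not invariant]

Only option (A), x^2 + y^2, is unchanged by the transformation.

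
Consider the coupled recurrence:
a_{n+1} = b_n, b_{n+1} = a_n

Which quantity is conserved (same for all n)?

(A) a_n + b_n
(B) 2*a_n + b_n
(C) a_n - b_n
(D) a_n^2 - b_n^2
A

Replace a_n by a_{n+1} = b_n and b_n by b_{n+1} = a_n in each option and simplify:
(A) a_n + b_n  ->  (b_n) + (a_n) = a_n + b_n   [conserved]
(B) 2*a_n + b_n  ->  2*(b_n) + (a_n) = a_n + 2*b_n   [not conserved]
(C) a_n - b_n  ->  (b_n) - (a_n) = -a_n + b_n   [not conserved]
(D) a_n^2 - b_n^2  ->  (b_n)^2 - (a_n)^2 = -a_n^2 + b_n^2   [not conserved]

Only (A) a_n + b_n returns to itself after one step, so it is the conserved quantity.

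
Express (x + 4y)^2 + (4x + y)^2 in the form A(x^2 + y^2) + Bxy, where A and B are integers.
17(x^2 + y^2) + 16xy

Expanding: (x + 4y)^2 = x^2 + 8xy + 16y^2
(4x + y)^2 = 16x^2 + 8xy + y^2
Sum = (1+16)(x^2+y^2) + 16xy = 17(x^2 + y^2) + 16xy
This is symmetric in x and y.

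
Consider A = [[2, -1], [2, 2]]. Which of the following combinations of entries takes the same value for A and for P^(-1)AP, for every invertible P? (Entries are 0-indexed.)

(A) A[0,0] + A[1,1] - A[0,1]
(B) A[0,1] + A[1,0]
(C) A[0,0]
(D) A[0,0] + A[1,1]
D

A[0,0] + A[1,1] is the trace of A. By the cyclic property of the trace, tr(P^(-1)AP) = tr(APP^(-1)) = tr(A), so it is the same for every matrix similar to A.

The other combinations are not similarity invariants. For example, take P = [[2, 1], [1, 1]] (det P = 1), so P^(-1) = [[1, -1], [-1, 2]] and
B = P^(-1)AP = [[-3, -3], [9, 7]].
Evaluating each option on A and on B:
(A) A[0,0] + A[1,1] - A[0,1]: 5 for A, 7 for B -> changes
(B) A[0,1] + A[1,0]: 1 for A, 6 for B -> changes
(C) A[0,0]: 2 for A, -3 for B -> changes
(D) A[0,0] + A[1,1]: 4 for A, 4 for B -> unchanged

Only (D) A[0,0] + A[1,1] = 4 survives (and it does so for every P, not just this one), so it is the invariant.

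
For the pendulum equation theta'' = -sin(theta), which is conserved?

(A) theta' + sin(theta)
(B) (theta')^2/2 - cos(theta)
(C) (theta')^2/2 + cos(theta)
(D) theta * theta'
B

A first integral I satisfies dI/dt = 0 along every solution. Differentiate each option and use the equation of motion:
(A) d/dt[theta' + sin(theta)] = theta'' + cos(theta) theta' = -sin(theta) + theta' cos(theta), not identically 0
(B) d/dt[(theta')^2/2 - cos(theta)] = theta' theta'' + sin(theta) theta' = theta'(-sin(theta)) + theta' sin(theta) = 0
(C) d/dt[(theta')^2/2 + cos(theta)] = theta' theta'' - sin(theta) theta' = -2 theta' sin(theta), not identically 0
(D) d/dt[theta * theta'] = (theta')^2 + theta theta'' = (theta')^2 - theta sin(theta), not identically 0

Only (B) has zero time-derivative. This is the total energy: kinetic (theta')^2/2 plus potential -cos(theta).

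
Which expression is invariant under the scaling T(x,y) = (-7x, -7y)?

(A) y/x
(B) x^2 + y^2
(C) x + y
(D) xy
A

Under the uniform scaling T(x,y) = (-7x, -7y):
Substitute the transformed coordinates into each option and compare with the original:
(A) y/x  ->  (-7y)/(-7x) = y/x   [equals y/x: invariant]
(B) x^2 + y^2  ->  (-7x)^2 + (-7y)^2 = 49x^2 + 49y^2   [differs from x^2 + y^2: not invariant]
(C) x + y  ->  (-7x) + (-7y) = -7x - 7y   [differs from x + y: not invariant]
(D) xy  ->  (-7x)(-7y) = 49xy   [differs from xy: not invariant]

Only option (A), y/x, is unchanged by the transformation.
The common factor -7 cancels in a ratio of coordinates, while sums, products and sums of squares pick up factors of -7 or 49.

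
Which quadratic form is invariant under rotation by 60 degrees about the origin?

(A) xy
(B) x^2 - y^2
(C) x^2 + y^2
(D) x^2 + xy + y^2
C

Rotation by 60 degrees sends (x, y) to (x/2 - sqrt(3)y/2, sqrt(3)x/2 + y/2).
Substitute the transformed coordinates into each option and compare with the original:
(A) xy  ->  (x/2 - sqrt(3)y/2)(sqrt(3)x/2 + y/2) = sqrt(3)x^2/4 - xy/2 - sqrt(3)y^2/4   [differs from xy: not invariant]
(B) x^2 - y^2  ->  (x/2 - sqrt(3)y/2)^2 - (sqrt(3)x/2 + y/2)^2 = -x^2/2 - sqrt(3)xy + y^2/2   [differs from x^2 - y^2: not invariant]
(C) x^2 + y^2  ->  (x/2 - sqrt(3)y/2)^2 + (sqrt(3)x/2 + y/2)^2 = x^2 + y^2   [equals x^2 + y^2: invariant]
(D) x^2 + xy + y^2  ->  (x/2 - sqrt(3)y/2)^2 + (x/2 - sqrt(3)y/2)(sqrt(3)x/2 + y/2) + (sqrt(3)x/2 + y/2)^2 = sqrt(3)x^2/4 + x^2 - xy/2 - sqrt(3)y^2/4 + y^2   [differs from x^2 + xy + y^2: not invariant]

Only option (C), x^2 + y^2, is unchanged by the transformation.
x^2 + y^2 is the squared distance from the origin, which rotations preserve.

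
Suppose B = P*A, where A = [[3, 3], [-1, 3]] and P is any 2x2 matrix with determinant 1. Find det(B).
12

By the multiplicative property of determinants, det(B) = det(P*A) = det(P) * det(A) = det(A),
so the determinant is invariant under multiplication by any determinant-1 matrix; we just need det(A).

det(A) = (3)(3) - (3)(-1) = 9 - (-3) = 12

Therefore det(B) = 1 * 12 = 12.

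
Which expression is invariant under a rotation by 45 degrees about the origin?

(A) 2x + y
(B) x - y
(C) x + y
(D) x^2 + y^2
D

A rotation by 45 degrees sends (x, y) to (sqrt(2)x/2 - sqrt(2)y/2, sqrt(2)x/2 + sqrt(2)y/2).
Substitute the transformed coordinates into each option and compare with the original:
(A) 2x + y  ->  2(sqrt(2)x/2 - sqrt(2)y/2) + (sqrt(2)x/2 + sqrt(2)y/2) = 3sqrt(2)x/2 - sqrt(2)y/2   [differs from 2x + y: not invariant]
(B) x - y  ->  (sqrt(2)x/2 - sqrt(2)y/2) - (sqrt(2)x/2 + sqrt(2)y/2) = -sqrt(2)y   [differs from x - y: not invariant]
(C) x + y  ->  (sqrt(2)x/2 - sqrt(2)y/2) + (sqrt(2)x/2 + sqrt(2)y/2) = sqrt(2)x   [differs from x + y: not invariant]
(D) x^2 + y^2  ->  (sqrt(2)x/2 - sqrt(2)y/2)^2 + (sqrt(2)x/2 + sqrt(2)y/2)^2 = x^2 + y^2   [equals x^2 + y^2: invariant]

Only option (D), x^2 + y^2, is unchanged by the transformation.
Geometrically, x^2 + y^2 is the squared distance from the origin, which every rotation about the origin preserves.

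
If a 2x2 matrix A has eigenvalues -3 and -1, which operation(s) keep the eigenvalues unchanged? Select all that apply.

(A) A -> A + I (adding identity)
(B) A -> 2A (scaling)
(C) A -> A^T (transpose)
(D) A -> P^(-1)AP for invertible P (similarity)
C and D

Eigenvalues are preserved by:
1. Similarity transformations: A -> P^(-1)AP (same characteristic polynomial)
2. Transpose: A^T has the same eigenvalues as A

Eigenvalues are NOT preserved by:
- Adding identity: eigenvalues become -3+1, -1+1
- Scaling: eigenvalues become -6, -2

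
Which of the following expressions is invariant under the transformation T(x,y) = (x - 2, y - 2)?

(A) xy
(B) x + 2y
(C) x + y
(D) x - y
D

An expression E(x,y) is invariant under T if E(T(x,y)) = E(x,y). Here T(x,y) = (x - 2, y - 2).
Substitute the transformed coordinates into each option and compare with the original:
(A) xy  ->  (x - 2)(y - 2) = xy - 2x - 2y + 4   [differs from xy: not invariant]
(B) x + 2y  ->  (x - 2) + 2(y - 2) = x + 2y - 6   [differs from x + 2y: not invariant]
(C) x + y  ->  (x - 2) + (y - 2) = x + y - 4   [differs from x + y: not invariant]
(D) x - y  ->  (x - 2) - (y - 2) = x - y   [equals x - y: invariant]

Only option (D), x - y, is unchanged by the transformation.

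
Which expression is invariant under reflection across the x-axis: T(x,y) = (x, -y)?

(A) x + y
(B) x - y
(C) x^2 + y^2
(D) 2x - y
C

The map is reflection across the x-axis: T(x,y) = (x, -y).
Substitute the transformed coordinates into each option and compare with the original:
(A) x + y  ->  (x) + (-y) = x - y   [differs from x + y: not invariant]
(B) x - y  ->  (x) - (-y) = x + y   [differs from x - y: not invariant]
(C) x^2 + y^2  ->  (x)^2 + (-y)^2 = x^2 + y^2   [equals x^2 + y^2: invariant]
(D) 2x - y  ->  2(x) - (-y) = 2x + y   [differs from 2x - y: not invariant]

Only option (C), x^2 + y^2, is unchanged by the transformation.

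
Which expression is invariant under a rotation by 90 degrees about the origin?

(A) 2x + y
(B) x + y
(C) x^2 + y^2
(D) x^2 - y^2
C

A rotation by 90 degrees sends (x, y) to (-y, x).
Substitute the transformed coordinates into each option and compare with the original:
(A) 2x + y  ->  2(-y) + (x) = x - 2y   [differs from 2x + y: not invariant]
(B) x + y  ->  (-y) + (x) = x - y   [differs from x + y: not invariant]
(C) x^2 + y^2  ->  (-y)^2 + (x)^2 = x^2 + y^2   [equals x^2 + y^2: invariant]
(D) x^2 - y^2  ->  (-y)^2 - (x)^2 = -x^2 + y^2   [differs from x^2 - y^2: not invariant]

Only option (C), x^2 + y^2, is unchanged by the transformation.
Geometrically, x^2 + y^2 is the squared distance from the origin, which every rotation about the origin preserves.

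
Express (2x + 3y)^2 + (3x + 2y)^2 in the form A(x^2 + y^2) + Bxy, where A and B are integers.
13(x^2 + y^2) + 24xy

Expanding: (2x + 3y)^2 = 4x^2 + 12xy + 9y^2
(3x + 2y)^2 = 9x^2 + 12xy + 4y^2
Sum = (4+9)(x^2+y^2) + 24xy = 13(x^2 + y^2) + 24xy
This is symmetric in x and y.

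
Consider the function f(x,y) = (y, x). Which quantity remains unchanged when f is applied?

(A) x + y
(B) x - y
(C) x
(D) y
A

For f(x,y) = (y, x):
After applying f: x' = y, y' = x. So x' + y' = y + x = x + y.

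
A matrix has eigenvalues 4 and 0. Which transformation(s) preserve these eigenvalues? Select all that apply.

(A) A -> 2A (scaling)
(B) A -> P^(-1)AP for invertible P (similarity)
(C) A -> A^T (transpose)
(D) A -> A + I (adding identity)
B and C

Eigenvalues are preserved by:
1. Similarity transformations: A -> P^(-1)AP (same characteristic polynomial)
2. Transpose: A^T has the same eigenvalues as A

Eigenvalues are NOT preserved by:
- Adding identity: eigenvalues become 4+1, 0+1
- Scaling: eigenvalues become 8, 0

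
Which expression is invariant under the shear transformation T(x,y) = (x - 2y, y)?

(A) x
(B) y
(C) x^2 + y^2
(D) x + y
B

Under the shear T(x,y) = (x - 2y, y):
Substitute the transformed coordinates into each option and compare with the original:
(A) x  ->  (x - 2y) = x - 2y   [differs from x: not invariant]
(B) y  ->  (y) = y   [equals y: invariant]
(C) x^2 + y^2  ->  (x - 2y)^2 + (y)^2 = x^2 - 4xy + 5y^2   [differs from x^2 + y^2: not invariant]
(D) x + y  ->  (x - 2y) + (y) = x - y   [differs from x + y: not invariant]

Only option (B), y, is unchanged by the transformation.
A horizontal shear moves points parallel to the x-axis, so the y-coordinate (and any function of y alone) is unchanged.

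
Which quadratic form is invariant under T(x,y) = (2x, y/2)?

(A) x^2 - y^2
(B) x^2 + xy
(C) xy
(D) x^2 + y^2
C

T multiplies x by 2 and divides y by 2.
Substitute the transformed coordinates into each option and compare with the original:
(A) x^2 - y^2  ->  (2x)^2 - (y/2)^2 = 4x^2 - y^2/4   [differs from x^2 - y^2: not invariant]
(B) x^2 + xy  ->  (2x)^2 + (2x)(y/2) = 4x^2 + xy   [differs from x^2 + xy: not invariant]
(C) xy  ->  (2x)(y/2) = xy   [equals xy: invariant]
(D) x^2 + y^2  ->  (2x)^2 + (y/2)^2 = 4x^2 + y^2/4   [differs from x^2 + y^2: not invariant]

Only option (C), xy, is unchanged by the transformation.
The factors 2 and 1/2 cancel only in the pure product xy.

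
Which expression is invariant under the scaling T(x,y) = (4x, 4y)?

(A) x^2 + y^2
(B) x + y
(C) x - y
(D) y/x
D

Under the uniform scaling T(x,y) = (4x, 4y):
Substitute the transformed coordinates into each option and compare with the original:
(A) x^2 + y^2  ->  (4x)^2 + (4y)^2 = 16x^2 + 16y^2   [differs from x^2 + y^2: not invariant]
(B) x + y  ->  (4x) + (4y) = 4x + 4y   [differs from x + y: not invariant]
(C) x - y  ->  (4x) - (4y) = 4x - 4y   [differs from x - y: not invariant]
(D) y/x  ->  (4y)/(4x) = y/x   [equals y/x: invariant]

Only option (D), y/x, is unchanged by the transformation.
The common factor 4 cancels in a ratio of coordinates, while sums, products and sums of squares pick up factors of 4 or 16.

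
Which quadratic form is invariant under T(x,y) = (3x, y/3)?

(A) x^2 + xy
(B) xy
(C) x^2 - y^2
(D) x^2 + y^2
B

T multiplies x by 3 and divides y by 3.
Substitute the transformed coordinates into each option and compare with the original:
(A) x^2 + xy  ->  (3x)^2 + (3x)(y/3) = 9x^2 + xy   [differs from x^2 + xy: not invariant]
(B) xy  ->  (3x)(y/3) = xy   [equals xy: invariant]
(C) x^2 - y^2  ->  (3x)^2 - (y/3)^2 = 9x^2 - y^2/9   [differs from x^2 - y^2: not invariant]
(D) x^2 + y^2  ->  (3x)^2 + (y/3)^2 = 9x^2 + y^2/9   [differs from x^2 + y^2: not invariant]

Only option (B), xy, is unchanged by the transformation.
The factors 3 and 1/3 cancel only in the pure product xy.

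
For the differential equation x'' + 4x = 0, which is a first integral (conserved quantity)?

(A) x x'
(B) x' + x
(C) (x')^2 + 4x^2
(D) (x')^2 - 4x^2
C

A first integral I satisfies dI/dt = 0 along every solution. Differentiate each option and use the equation of motion:
(A) d/dt[x x'] = (x')^2 + x x'' = (x')^2 - 4x^2, not identically 0
(B) d/dt[x' + x] = x'' + x' = -4x + x', not identically 0
(C) d/dt[(x')^2 + 4x^2] = 2x'x'' + 8x x' = 2x'(-4x) + 8x x' = 0
(D) d/dt[(x')^2 - 4x^2] = 2x'x'' - 8x x' = -16x x', not identically 0

Only (C) has zero time-derivative. So the energy-like quantity (x')^2 + 4x^2 is the first integral.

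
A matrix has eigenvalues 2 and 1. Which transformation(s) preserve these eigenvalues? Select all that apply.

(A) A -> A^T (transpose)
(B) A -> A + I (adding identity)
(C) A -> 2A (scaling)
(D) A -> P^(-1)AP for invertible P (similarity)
A and D

Eigenvalues are preserved by:
1. Similarity transformations: A -> P^(-1)AP (same characteristic polynomial)
2. Transpose: A^T has the same eigenvalues as A

Eigenvalues are NOT preserved by:
- Adding identity: eigenvalues become 2+1, 1+1
- Scaling: eigenvalues become 4, 2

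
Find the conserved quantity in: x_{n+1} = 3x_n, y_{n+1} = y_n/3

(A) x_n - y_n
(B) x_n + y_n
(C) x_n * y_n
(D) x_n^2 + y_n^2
C

For the recurrence x_{n+1} = 3x_n, y_{n+1} = y_n/3:

x_{n+1} * y_{n+1} = (3x_n) * (y_n/3) = x_n * y_n
The product is conserved.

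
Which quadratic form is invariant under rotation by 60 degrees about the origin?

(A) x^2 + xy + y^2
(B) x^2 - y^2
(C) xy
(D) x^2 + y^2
D

Rotation by 60 degrees sends (x, y) to (x/2 - sqrt(3)y/2, sqrt(3)x/2 + y/2).
Substitute the transformed coordinates into each option and compare with the original:
(A) x^2 + xy + y^2  ->  (x/2 - sqrt(3)y/2)^2 + (x/2 - sqrt(3)y/2)(sqrt(3)x/2 + y/2) + (sqrt(3)x/2 + y/2)^2 = sqrt(3)x^2/4 + x^2 - xy/2 - sqrt(3)y^2/4 + y^2   [differs from x^2 + xy + y^2: not invariant]
(B) x^2 - y^2  ->  (x/2 - sqrt(3)y/2)^2 - (sqrt(3)x/2 + y/2)^2 = -x^2/2 - sqrt(3)xy + y^2/2   [differs from x^2 - y^2: not invariant]
(C) xy  ->  (x/2 - sqrt(3)y/2)(sqrt(3)x/2 + y/2) = sqrt(3)x^2/4 - xy/2 - sqrt(3)y^2/4   [differs from xy: not invariant]
(D) x^2 + y^2  ->  (x/2 - sqrt(3)y/2)^2 + (sqrt(3)x/2 + y/2)^2 = x^2 + y^2   [equals x^2 + y^2: invariant]

Only option (D), x^2 + y^2, is unchanged by the transformation.
x^2 + y^2 is the squared distance from the origin, which rotations preserve.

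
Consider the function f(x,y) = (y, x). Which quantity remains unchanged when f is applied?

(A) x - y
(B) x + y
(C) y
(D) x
B

For f(x,y) = (y, x):
After applying f: x' = y, y' = x. So x' + y' = y + x = x + y.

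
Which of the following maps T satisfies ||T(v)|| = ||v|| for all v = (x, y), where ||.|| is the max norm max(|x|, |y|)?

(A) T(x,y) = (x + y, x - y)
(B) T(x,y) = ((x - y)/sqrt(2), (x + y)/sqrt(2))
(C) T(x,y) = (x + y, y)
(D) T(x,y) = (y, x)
D

A transformation preserves a norm if ||T(v)|| = ||v|| for every v; a single vector where the norm changes rules an option out.

(A) T(x,y) = (x + y, x - y): v = (1, 1) has norm max(|1|, |1|) = 1, but T(v) = (2, 0) has norm 2 -- not preserved.
(B) T(x,y) = ((x - y)/sqrt(2), (x + y)/sqrt(2)): v = (1, 0) has norm max(|1|, |0|) = 1, but T(v) = (sqrt(2)/2, sqrt(2)/2) has norm sqrt(2)/2 -- not preserved.
(C) T(x,y) = (x + y, y): v = (1, 1) has norm max(|1|, |1|) = 1, but T(v) = (2, 1) has norm 2 -- not preserved.
(D) T(x,y) = (y, x): preserves the norm -- it only permutes the coordinates and/or flips signs, which leaves max(|x|, |y|) unchanged.

Therefore the answer is (D).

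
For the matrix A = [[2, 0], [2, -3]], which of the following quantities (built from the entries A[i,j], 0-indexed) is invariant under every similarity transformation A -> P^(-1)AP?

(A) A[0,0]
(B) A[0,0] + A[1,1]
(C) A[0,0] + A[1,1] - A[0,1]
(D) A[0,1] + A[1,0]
B

A[0,0] + A[1,1] is the trace of A. By the cyclic property of the trace, tr(P^(-1)AP) = tr(APP^(-1)) = tr(A), so it is the same for every matrix similar to A.

The other combinations are not similarity invariants. For example, take P = [[1, 2], [0, 1]] (det P = 1), so P^(-1) = [[1, -2], [0, 1]] and
B = P^(-1)AP = [[-2, 2], [2, 1]].
Evaluating each option on A and on B:
(A) A[0,0]: 2 for A, -2 for B -> changes
(B) A[0,0] + A[1,1]: -1 for A, -1 for B -> unchanged
(C) A[0,0] + A[1,1] - A[0,1]: -1 for A, -3 for B -> changes
(D) A[0,1] + A[1,0]: 2 for A, 4 for B -> changes

Only (B) A[0,0] + A[1,1] = -1 survives (and it does so for every P, not just this one), so it is the invariant.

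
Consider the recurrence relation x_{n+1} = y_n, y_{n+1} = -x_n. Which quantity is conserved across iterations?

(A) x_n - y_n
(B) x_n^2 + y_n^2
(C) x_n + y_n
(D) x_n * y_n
B

For the recurrence x_{n+1} = y_n, y_{n+1} = -x_n:

x_{n+1}^2 + y_{n+1}^2 = y_n^2 + (-x_n)^2 = x_n^2 + y_n^2
The sum of squares is conserved (like energy in a harmonic oscillator).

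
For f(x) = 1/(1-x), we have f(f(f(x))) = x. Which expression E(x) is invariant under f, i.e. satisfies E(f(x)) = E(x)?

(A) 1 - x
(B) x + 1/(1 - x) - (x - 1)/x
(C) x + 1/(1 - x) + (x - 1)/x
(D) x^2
C

Replace x by f(x) = 1/(1 - x) in each option and simplify. As a quick numerical cross-check, also compare E(5) with E(f(5)) = E(-1/4).

(A) 1 - x  ->  1 - (1/(1 - x)) = x/(x - 1); check: E(5) = -4 but E(-1/4) = 5/4.   [not invariant]
(B) x + 1/(1 - x) - (x - 1)/x  ->  (1/(1 - x)) + 1/(1 - (1/(1 - x))) - ((1/(1 - x)) - 1)/(1/(1 - x)) = (x^2(1 - x) - x + (x - 1)^2)/(x(x - 1)); check: E(5) = 79/20 but E(-1/4) = -89/20.   [not invariant]
(C) x + 1/(1 - x) + (x - 1)/x  ->  (1/(1 - x)) + 1/(1 - (1/(1 - x))) + ((1/(1 - x)) - 1)/(1/(1 - x)), which simplifies back to x + 1/(1 - x) + (x - 1)/x; check: E(5) = 111/20, E(-1/4) = 111/20.   [invariant]
(D) x^2  ->  (1/(1 - x))^2 = (x - 1)^(-2); check: E(5) = 25 but E(-1/4) = 1/16.   [not invariant]

Only (C) is unchanged. Indeed f(f(x)) = 1/(1 - 1/(1-x)) = (1-x)/(-x) = (x-1)/x, so E(x) = x + f(x) + f(f(x)) is the sum over the whole 3-cycle; applying f just permutes the three terms cyclically (x -> f(x) -> f(f(x)) -> x), leaving the sum unchanged.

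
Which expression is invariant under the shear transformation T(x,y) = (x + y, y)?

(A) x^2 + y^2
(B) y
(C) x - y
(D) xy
B

Under the shear T(x,y) = (x + y, y):
Substitute the transformed coordinates into each option and compare with the original:
(A) x^2 + y^2  ->  (x + y)^2 + (y)^2 = x^2 + 2xy + 2y^2   [differs from x^2 + y^2: not invariant]
(B) y  ->  (y) = y   [equals y: invariant]
(C) x - y  ->  (x + y) - (y) = x   [differs from x - y: not invariant]
(D) xy  ->  (x + y)(y) = xy + y^2   [differs from xy: not invariant]

Only option (B), y, is unchanged by the transformation.
A horizontal shear moves points parallel to the x-axis, so the y-coordinate (and any function of y alone) is unchanged.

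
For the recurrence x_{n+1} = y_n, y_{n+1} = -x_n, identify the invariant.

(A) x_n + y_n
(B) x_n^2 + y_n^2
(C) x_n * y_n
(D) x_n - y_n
B

For the recurrence x_{n+1} = y_n, y_{n+1} = -x_n:

x_{n+1}^2 + y_{n+1}^2 = y_n^2 + (-x_n)^2 = x_n^2 + y_n^2
The sum of squares is conserved (like energy in a harmonic oscillator).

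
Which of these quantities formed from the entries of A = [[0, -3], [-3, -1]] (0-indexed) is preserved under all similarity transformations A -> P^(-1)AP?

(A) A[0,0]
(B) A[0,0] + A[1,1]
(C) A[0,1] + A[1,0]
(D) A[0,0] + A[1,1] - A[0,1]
B

A[0,0] + A[1,1] is the trace of A. By the cyclic property of the trace, tr(P^(-1)AP) = tr(APP^(-1)) = tr(A), so it is the same for every matrix similar to A.

The other combinations are not similarity invariants. For example, take P = [[2, 1], [1, 1]] (det P = 1), so P^(-1) = [[1, -1], [-1, 2]] and
B = P^(-1)AP = [[4, 1], [-11, -5]].
Evaluating each option on A and on B:
(A) A[0,0]: 0 for A, 4 for B -> changes
(B) A[0,0] + A[1,1]: -1 for A, -1 for B -> unchanged
(C) A[0,1] + A[1,0]: -6 for A, -10 for B -> changes
(D) A[0,0] + A[1,1] - A[0,1]: 2 for A, -2 for B -> changes

Only (B) A[0,0] + A[1,1] = -1 survives (and it does so for every P, not just this one), so it is the invariant.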